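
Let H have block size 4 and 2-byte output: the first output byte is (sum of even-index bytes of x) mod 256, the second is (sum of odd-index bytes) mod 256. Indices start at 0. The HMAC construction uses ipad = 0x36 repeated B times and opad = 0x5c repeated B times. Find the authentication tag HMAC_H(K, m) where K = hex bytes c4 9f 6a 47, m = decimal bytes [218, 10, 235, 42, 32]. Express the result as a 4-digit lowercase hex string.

012c

Key hex bytes c4 9f 6a 47 is exactly B = 4 bytes: K' = c4 9f 6a 47.
K' ⊕ ipad = f2 a9 5c 71.  K' ⊕ opad = 98 c3 36 1b.
Inner input = (K'⊕ipad) ∥ m = f2 a9 5c 71 ∥ da 0a eb 2a 20.
Inner hash: even-index sum = 819 mod 256 = 51; odd-index sum = 334 mod 256 = 78 → 33 4e.
Outer input = (K'⊕opad) ∥ inner = 98 c3 36 1b ∥ 33 4e.
Outer hash (tag): even-index sum = 257 mod 256 = 1; odd-index sum = 300 mod 256 = 44 → 01 2c.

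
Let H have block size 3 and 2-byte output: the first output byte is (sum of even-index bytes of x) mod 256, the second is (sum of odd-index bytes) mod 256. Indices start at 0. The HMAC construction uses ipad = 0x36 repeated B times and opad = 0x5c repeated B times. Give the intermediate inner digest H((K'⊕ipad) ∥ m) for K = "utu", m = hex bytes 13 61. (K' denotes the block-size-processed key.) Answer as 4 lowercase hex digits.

e755

Key "utu" = 75 74 75 is exactly B = 3 bytes: K' = 75 74 75.
K' ⊕ ipad = 43 42 43.
Inner input = 43 42 43 ∥ 13 61.
Inner hash: even-index sum = 231 mod 256 = 231; odd-index sum = 85 mod 256 = 85 → e7 55.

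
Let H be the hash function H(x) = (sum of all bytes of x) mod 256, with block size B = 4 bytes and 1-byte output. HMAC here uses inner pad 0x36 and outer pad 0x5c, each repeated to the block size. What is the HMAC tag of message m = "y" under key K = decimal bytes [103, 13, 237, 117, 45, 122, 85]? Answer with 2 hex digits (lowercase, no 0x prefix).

Key decimal bytes [103, 13, 237, 117, 45, 122, 85] = 67 0d ed 75 2d 7a 55 is 7 bytes > B = 4, so hash it first: H(key) = d2, then zero-pad to 4 bytes: K' = d2 00 00 00.
K' ⊕ ipad = e4 36 36 36.  K' ⊕ opad = 8e 5c 5c 5c.
Inner input = (K'⊕ipad) ∥ m = e4 36 36 36 ∥ 79.
Inner hash: sum = 228+54+54+54+121 = 511; mod 256 = 255 → ff.
Outer input = (K'⊕opad) ∥ inner = 8e 5c 5c 5c ∥ ff.
Outer hash (tag): sum = 142+92+92+92+255 = 673; mod 256 = 161 → a1.

a1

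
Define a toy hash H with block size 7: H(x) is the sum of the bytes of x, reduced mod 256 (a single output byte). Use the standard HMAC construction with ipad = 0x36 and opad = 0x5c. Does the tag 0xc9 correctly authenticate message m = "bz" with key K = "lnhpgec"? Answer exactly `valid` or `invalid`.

invalid

Key "lnhpgec" = 6c 6e 68 70 67 65 63 is exactly B = 7 bytes: K' = 6c 6e 68 70 67 65 63.
K' ⊕ ipad = 5a 58 5e 46 51 53 55; K' ⊕ opad = 30 32 34 2c 3b 39 3f.
Inner hash: sum = 90+88+94+70+81+83+85+98+122 = 811; mod 256 = 43 → 2b.
Outer hash (recomputed tag): sum = 48+50+52+44+59+57+63+43 = 416; mod 256 = 160 → a0.
Recomputed tag = a0; claimed = c9 → mismatch.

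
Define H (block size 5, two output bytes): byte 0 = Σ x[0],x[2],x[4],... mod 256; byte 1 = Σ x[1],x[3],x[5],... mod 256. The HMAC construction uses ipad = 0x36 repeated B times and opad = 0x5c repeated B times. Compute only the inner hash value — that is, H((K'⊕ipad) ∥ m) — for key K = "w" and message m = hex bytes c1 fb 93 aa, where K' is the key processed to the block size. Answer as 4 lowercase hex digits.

52c0

Key "w" = 77 is 1 byte ≤ B = 5; zero-pad to 5 bytes: K' = 77 00 00 00 00.
K' ⊕ ipad = 41 36 36 36 36.
Inner input = 41 36 36 36 36 ∥ c1 fb 93 aa.
Inner hash: even-index sum = 594 mod 256 = 82; odd-index sum = 448 mod 256 = 192 → 52 c0.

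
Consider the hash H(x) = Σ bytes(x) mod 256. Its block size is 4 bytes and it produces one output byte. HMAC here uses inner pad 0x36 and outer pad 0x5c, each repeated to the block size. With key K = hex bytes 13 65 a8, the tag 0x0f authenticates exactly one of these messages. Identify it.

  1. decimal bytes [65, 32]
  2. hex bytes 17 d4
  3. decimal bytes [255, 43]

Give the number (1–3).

2

Key hex bytes 13 65 a8 is 3 bytes ≤ B = 4; zero-pad to 4 bytes: K' = 13 65 a8 00.
K' ⊕ ipad = 25 53 9e 36; K' ⊕ opad = 4f 39 f4 5c.
m1: inner = H(25 53 9e 36 41 20) = ad; tag = H(4f 39 f4 5c ad) = 85
m2: inner = H(25 53 9e 36 17 d4) = 37; tag = H(4f 39 f4 5c 37) = 0f ← matches
m3: inner = H(25 53 9e 36 ff 2b) = 76; tag = H(4f 39 f4 5c 76) = 4e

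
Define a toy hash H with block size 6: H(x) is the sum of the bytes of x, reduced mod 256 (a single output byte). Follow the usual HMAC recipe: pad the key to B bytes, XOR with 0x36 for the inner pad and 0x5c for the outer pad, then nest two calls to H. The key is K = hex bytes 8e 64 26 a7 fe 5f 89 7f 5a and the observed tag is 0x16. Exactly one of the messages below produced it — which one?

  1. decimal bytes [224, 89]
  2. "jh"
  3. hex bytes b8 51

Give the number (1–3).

2

Key hex bytes 8e 64 26 a7 fe 5f 89 7f 5a is 9 bytes > B = 6, so hash it first: H(key) = 7e, then zero-pad to 6 bytes: K' = 7e 00 00 00 00 00.
K' ⊕ ipad = 48 36 36 36 36 36; K' ⊕ opad = 22 5c 5c 5c 5c 5c.
m1: inner = H(48 36 36 36 36 36 e0 59) = 8f; tag = H(22 5c 5c 5c 5c 5c 8f) = 7d
m2: inner = H(48 36 36 36 36 36 6a 68) = 28; tag = H(22 5c 5c 5c 5c 5c 28) = 16 ← matches
m3: inner = H(48 36 36 36 36 36 b8 51) = 5f; tag = H(22 5c 5c 5c 5c 5c 5f) = 4d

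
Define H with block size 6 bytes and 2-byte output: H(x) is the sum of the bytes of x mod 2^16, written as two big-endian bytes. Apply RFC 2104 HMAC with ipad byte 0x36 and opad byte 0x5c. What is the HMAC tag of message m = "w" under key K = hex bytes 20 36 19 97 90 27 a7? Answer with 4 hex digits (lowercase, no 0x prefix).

02dc

Key hex bytes 20 36 19 97 90 27 a7 is 7 bytes > B = 6, so hash it first: H(key) = 02 64, then zero-pad to 6 bytes: K' = 02 64 00 00 00 00.
K' ⊕ ipad = 34 52 36 36 36 36.  K' ⊕ opad = 5e 38 5c 5c 5c 5c.
Inner input = (K'⊕ipad) ∥ m = 34 52 36 36 36 36 ∥ 77.
Inner hash: sum = 52+82+54+54+54+54+119 = 469 → 01 d5.
Outer input = (K'⊕opad) ∥ inner = 5e 38 5c 5c 5c 5c ∥ 01 d5.
Outer hash (tag): sum = 94+56+92+92+92+92+1+213 = 732 → 02 dc.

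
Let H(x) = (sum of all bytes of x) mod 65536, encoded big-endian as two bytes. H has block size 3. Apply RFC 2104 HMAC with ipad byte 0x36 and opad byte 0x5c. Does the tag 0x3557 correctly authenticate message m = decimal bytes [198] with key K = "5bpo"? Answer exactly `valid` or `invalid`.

Key "5bpo" = 35 62 70 6f is 4 bytes > B = 3, so hash it first: H(key) = 01 76, then zero-pad to 3 bytes: K' = 01 76 00.
K' ⊕ ipad = 37 40 36; K' ⊕ opad = 5d 2a 5c.
Inner hash: sum = 55+64+54+198 = 371 → 01 73.
Outer hash (recomputed tag): sum = 93+42+92+1+115 = 343 → 01 57.
Recomputed tag = 0157; claimed = 3557 → mismatch.

invalid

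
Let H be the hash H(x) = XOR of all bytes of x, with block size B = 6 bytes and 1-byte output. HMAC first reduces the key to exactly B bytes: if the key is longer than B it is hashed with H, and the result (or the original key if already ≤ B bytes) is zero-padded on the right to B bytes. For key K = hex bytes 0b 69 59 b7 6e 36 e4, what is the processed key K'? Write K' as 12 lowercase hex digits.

300000000000

|K| = 7 > B = 6, so first hash the key.
H(K): XOR 0b⊕69⊕59⊕b7⊕6e⊕36⊕e4 = 30.
Zero-pad H(K) = 30 to 6 bytes: K' = 30 00 00 00 00 00.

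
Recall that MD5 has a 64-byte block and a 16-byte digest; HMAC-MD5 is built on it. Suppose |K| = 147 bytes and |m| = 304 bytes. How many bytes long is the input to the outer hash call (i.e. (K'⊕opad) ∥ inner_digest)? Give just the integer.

Key is 147 > 64 bytes, so it is hashed to 16 bytes then zero-padded to 64: |K'| = 64.
Outer input = (K'⊕opad) ∥ H(inner) → 64 + 16 = 80 bytes.

80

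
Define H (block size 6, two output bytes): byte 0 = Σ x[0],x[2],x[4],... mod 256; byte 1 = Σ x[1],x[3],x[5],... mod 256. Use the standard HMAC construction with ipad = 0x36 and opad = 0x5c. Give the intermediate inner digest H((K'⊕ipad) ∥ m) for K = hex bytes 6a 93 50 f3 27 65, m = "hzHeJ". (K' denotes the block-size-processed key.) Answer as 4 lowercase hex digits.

cd9c

Key hex bytes 6a 93 50 f3 27 65 is exactly B = 6 bytes: K' = 6a 93 50 f3 27 65.
K' ⊕ ipad = 5c a5 66 c5 11 53.
Inner input = 5c a5 66 c5 11 53 ∥ 68 7a 48 65 4a.
Inner hash: even-index sum = 461 mod 256 = 205; odd-index sum = 668 mod 256 = 156 → cd 9c.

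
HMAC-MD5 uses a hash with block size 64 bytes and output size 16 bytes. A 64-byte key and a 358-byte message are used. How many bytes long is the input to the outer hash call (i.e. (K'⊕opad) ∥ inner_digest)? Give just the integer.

80

Key is 64 ≤ 64 bytes, zero-padded: |K'| = 64.
Outer input = (K'⊕opad) ∥ H(inner) → 64 + 16 = 80 bytes.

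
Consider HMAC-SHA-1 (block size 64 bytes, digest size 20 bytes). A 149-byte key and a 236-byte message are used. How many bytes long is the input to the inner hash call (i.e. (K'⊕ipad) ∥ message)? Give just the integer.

300

Key is 149 > 64 bytes, so it is hashed to 20 bytes then zero-padded to 64: |K'| = 64.
Inner input = (K'⊕ipad) ∥ m → 64 + 236 = 300 bytes.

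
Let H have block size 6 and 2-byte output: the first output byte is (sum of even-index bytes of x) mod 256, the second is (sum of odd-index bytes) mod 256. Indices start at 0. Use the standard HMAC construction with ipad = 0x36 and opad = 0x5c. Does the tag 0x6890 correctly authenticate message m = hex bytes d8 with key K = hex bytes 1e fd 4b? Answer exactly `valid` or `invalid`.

Key hex bytes 1e fd 4b is 3 bytes ≤ B = 6; zero-pad to 6 bytes: K' = 1e fd 4b 00 00 00.
K' ⊕ ipad = 28 cb 7d 36 36 36; K' ⊕ opad = 42 a1 17 5c 5c 5c.
Inner hash: even-index sum = 435 mod 256 = 179; odd-index sum = 311 mod 256 = 55 → b3 37.
Outer hash (recomputed tag): even-index sum = 360 mod 256 = 104; odd-index sum = 400 mod 256 = 144 → 68 90.
Recomputed tag = 6890; claimed = 6890 → match.

valid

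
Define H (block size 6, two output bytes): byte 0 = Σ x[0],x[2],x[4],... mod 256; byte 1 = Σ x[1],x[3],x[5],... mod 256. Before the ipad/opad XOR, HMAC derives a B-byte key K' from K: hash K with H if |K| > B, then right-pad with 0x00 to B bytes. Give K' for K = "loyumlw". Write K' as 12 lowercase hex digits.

|K| = 7 > B = 6, so first hash the key.
H(K): even-index sum = 457 mod 256 = 201; odd-index sum = 336 mod 256 = 80 → c9 50.
Zero-pad H(K) = c9 50 to 6 bytes: K' = c9 50 00 00 00 00.

c95000000000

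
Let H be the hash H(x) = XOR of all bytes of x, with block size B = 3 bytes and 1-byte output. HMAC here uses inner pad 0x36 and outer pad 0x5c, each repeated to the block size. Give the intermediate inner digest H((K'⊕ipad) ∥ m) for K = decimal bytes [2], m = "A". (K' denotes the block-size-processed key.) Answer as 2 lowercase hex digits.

Key decimal bytes [2] = 02 is 1 byte ≤ B = 3; zero-pad to 3 bytes: K' = 02 00 00.
K' ⊕ ipad = 34 36 36.
Inner input = 34 36 36 ∥ 41.
Inner hash: XOR 34⊕36⊕36⊕41 = 75.

75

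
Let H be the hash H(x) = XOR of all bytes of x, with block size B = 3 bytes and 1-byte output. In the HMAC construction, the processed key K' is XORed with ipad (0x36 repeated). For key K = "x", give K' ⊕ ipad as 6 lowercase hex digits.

4e3636

Key "x" = 78 is 1 byte ≤ B = 3; zero-pad to 3 bytes: K' = 78 00 00.
XOR each byte with 0x36: 78⊕36=4e, 00⊕36=36, 00⊕36=36.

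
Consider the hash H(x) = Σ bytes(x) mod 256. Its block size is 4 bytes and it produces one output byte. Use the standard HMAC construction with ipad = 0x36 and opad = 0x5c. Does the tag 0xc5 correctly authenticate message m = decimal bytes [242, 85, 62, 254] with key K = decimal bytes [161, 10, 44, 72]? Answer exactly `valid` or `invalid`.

valid

Key decimal bytes [161, 10, 44, 72] = a1 0a 2c 48 is exactly B = 4 bytes: K' = a1 0a 2c 48.
K' ⊕ ipad = 97 3c 1a 7e; K' ⊕ opad = fd 56 70 14.
Inner hash: sum = 151+60+26+126+242+85+62+254 = 1006; mod 256 = 238 → ee.
Outer hash (recomputed tag): sum = 253+86+112+20+238 = 709; mod 256 = 197 → c5.
Recomputed tag = c5; claimed = c5 → match.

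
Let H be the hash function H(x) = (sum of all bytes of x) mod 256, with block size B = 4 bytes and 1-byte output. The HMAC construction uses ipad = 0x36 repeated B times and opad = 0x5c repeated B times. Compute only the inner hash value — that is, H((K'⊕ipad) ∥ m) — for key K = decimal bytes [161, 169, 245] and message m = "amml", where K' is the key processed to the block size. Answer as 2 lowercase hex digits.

d6

Key decimal bytes [161, 169, 245] = a1 a9 f5 is 3 bytes ≤ B = 4; zero-pad to 4 bytes: K' = a1 a9 f5 00.
K' ⊕ ipad = 97 9f c3 36.
Inner input = 97 9f c3 36 ∥ 61 6d 6d 6c.
Inner hash: sum = 151+159+195+54+97+109+109+108 = 982; mod 256 = 214 → d6.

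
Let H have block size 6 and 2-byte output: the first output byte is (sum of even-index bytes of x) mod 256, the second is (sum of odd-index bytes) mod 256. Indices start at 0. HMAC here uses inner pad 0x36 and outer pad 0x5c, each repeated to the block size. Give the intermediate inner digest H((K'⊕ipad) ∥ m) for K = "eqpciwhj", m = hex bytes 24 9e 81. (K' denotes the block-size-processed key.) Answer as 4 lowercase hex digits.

a18d

Key "eqpciwhj" = 65 71 70 63 69 77 68 6a is 8 bytes > B = 6, so hash it first: H(key) = a6 b5, then zero-pad to 6 bytes: K' = a6 b5 00 00 00 00.
K' ⊕ ipad = 90 83 36 36 36 36.
Inner input = 90 83 36 36 36 36 ∥ 24 9e 81.
Inner hash: even-index sum = 417 mod 256 = 161; odd-index sum = 397 mod 256 = 141 → a1 8d.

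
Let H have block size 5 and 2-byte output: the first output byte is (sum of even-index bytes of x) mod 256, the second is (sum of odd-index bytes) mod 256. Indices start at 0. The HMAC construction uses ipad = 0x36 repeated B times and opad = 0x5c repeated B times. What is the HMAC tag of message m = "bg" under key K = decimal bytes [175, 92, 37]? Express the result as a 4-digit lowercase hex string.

caa5

Key decimal bytes [175, 92, 37] = af 5c 25 is 3 bytes ≤ B = 5; zero-pad to 5 bytes: K' = af 5c 25 00 00.
K' ⊕ ipad = 99 6a 13 36 36.  K' ⊕ opad = f3 00 79 5c 5c.
Inner input = (K'⊕ipad) ∥ m = 99 6a 13 36 36 ∥ 62 67.
Inner hash: even-index sum = 329 mod 256 = 73; odd-index sum = 258 mod 256 = 2 → 49 02.
Outer input = (K'⊕opad) ∥ inner = f3 00 79 5c 5c ∥ 49 02.
Outer hash (tag): even-index sum = 458 mod 256 = 202; odd-index sum = 165 mod 256 = 165 → ca a5.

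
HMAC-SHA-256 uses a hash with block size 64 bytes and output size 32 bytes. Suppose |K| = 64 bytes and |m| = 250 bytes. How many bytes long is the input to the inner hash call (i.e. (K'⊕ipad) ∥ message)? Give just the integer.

314

Key is 64 ≤ 64 bytes, zero-padded: |K'| = 64.
Inner input = (K'⊕ipad) ∥ m → 64 + 250 = 314 bytes.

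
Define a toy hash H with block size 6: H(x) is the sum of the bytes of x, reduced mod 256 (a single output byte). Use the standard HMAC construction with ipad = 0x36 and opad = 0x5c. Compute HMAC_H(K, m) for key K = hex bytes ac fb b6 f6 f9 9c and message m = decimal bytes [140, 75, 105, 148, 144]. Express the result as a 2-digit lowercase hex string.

Key hex bytes ac fb b6 f6 f9 9c is exactly B = 6 bytes: K' = ac fb b6 f6 f9 9c.
K' ⊕ ipad = 9a cd 80 c0 cf aa.  K' ⊕ opad = f0 a7 ea aa a5 c0.
Inner input = (K'⊕ipad) ∥ m = 9a cd 80 c0 cf aa ∥ 8c 4b 69 94 90.
Inner hash: sum = 154+205+128+192+207+170+140+75+105+148+144 = 1668; mod 256 = 132 → 84.
Outer input = (K'⊕opad) ∥ inner = f0 a7 ea aa a5 c0 ∥ 84.
Outer hash (tag): sum = 240+167+234+170+165+192+132 = 1300; mod 256 = 20 → 14.

14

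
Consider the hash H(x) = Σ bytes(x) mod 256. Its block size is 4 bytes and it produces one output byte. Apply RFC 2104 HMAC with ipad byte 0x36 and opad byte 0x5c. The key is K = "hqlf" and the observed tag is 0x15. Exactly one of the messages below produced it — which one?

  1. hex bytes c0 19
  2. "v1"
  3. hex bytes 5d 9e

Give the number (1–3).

Key "hqlf" = 68 71 6c 66 is exactly B = 4 bytes: K' = 68 71 6c 66.
K' ⊕ ipad = 5e 47 5a 50; K' ⊕ opad = 34 2d 30 3a.
m1: inner = H(5e 47 5a 50 c0 19) = 28; tag = H(34 2d 30 3a 28) = f3
m2: inner = H(5e 47 5a 50 76 31) = f6; tag = H(34 2d 30 3a f6) = c1
m3: inner = H(5e 47 5a 50 5d 9e) = 4a; tag = H(34 2d 30 3a 4a) = 15 ← matches

3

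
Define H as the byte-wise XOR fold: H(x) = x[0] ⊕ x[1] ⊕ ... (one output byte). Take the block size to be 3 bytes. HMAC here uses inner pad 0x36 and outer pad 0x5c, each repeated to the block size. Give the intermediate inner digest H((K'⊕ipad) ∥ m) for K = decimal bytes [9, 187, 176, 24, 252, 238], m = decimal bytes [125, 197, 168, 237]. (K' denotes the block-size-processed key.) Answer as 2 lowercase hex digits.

c3

Key decimal bytes [9, 187, 176, 24, 252, 238] = 09 bb b0 18 fc ee is 6 bytes > B = 3, so hash it first: H(key) = 08, then zero-pad to 3 bytes: K' = 08 00 00.
K' ⊕ ipad = 3e 36 36.
Inner input = 3e 36 36 ∥ 7d c5 a8 ed.
Inner hash: XOR 3e⊕36⊕36⊕7d⊕c5⊕a8⊕ed = c3.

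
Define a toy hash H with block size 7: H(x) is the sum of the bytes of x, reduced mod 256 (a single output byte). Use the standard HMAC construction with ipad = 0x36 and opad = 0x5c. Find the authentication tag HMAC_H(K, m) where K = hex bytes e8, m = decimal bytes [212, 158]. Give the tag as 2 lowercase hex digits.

Key hex bytes e8 is 1 byte ≤ B = 7; zero-pad to 7 bytes: K' = e8 00 00 00 00 00 00.
K' ⊕ ipad = de 36 36 36 36 36 36.  K' ⊕ opad = b4 5c 5c 5c 5c 5c 5c.
Inner input = (K'⊕ipad) ∥ m = de 36 36 36 36 36 36 ∥ d4 9e.
Inner hash: sum = 222+54+54+54+54+54+54+212+158 = 916; mod 256 = 148 → 94.
Outer input = (K'⊕opad) ∥ inner = b4 5c 5c 5c 5c 5c 5c ∥ 94.
Outer hash (tag): sum = 180+92+92+92+92+92+92+148 = 880; mod 256 = 112 → 70.

70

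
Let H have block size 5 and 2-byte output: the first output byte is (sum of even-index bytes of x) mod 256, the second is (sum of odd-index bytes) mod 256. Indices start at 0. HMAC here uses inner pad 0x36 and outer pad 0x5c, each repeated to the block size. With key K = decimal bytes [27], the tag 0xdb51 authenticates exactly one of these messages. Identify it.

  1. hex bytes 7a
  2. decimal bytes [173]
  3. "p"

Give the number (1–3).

3

Key decimal bytes [27] = 1b is 1 byte ≤ B = 5; zero-pad to 5 bytes: K' = 1b 00 00 00 00.
K' ⊕ ipad = 2d 36 36 36 36; K' ⊕ opad = 47 5c 5c 5c 5c.
m1: inner = H(2d 36 36 36 36 7a) = 99 e6; tag = H(47 5c 5c 5c 5c 99 e6) = e551
m2: inner = H(2d 36 36 36 36 ad) = 99 19; tag = H(47 5c 5c 5c 5c 99 19) = 1851
m3: inner = H(2d 36 36 36 36 70) = 99 dc; tag = H(47 5c 5c 5c 5c 99 dc) = db51 ← matches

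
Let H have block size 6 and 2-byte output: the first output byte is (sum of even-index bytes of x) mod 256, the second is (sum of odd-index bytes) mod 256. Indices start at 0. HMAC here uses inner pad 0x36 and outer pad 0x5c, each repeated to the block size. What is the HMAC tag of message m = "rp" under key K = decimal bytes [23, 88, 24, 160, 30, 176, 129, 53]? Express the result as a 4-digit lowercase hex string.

2000

Key decimal bytes [23, 88, 24, 160, 30, 176, 129, 53] = 17 58 18 a0 1e b0 81 35 is 8 bytes > B = 6, so hash it first: H(key) = ce dd, then zero-pad to 6 bytes: K' = ce dd 00 00 00 00.
K' ⊕ ipad = f8 eb 36 36 36 36.  K' ⊕ opad = 92 81 5c 5c 5c 5c.
Inner input = (K'⊕ipad) ∥ m = f8 eb 36 36 36 36 ∥ 72 70.
Inner hash: even-index sum = 470 mod 256 = 214; odd-index sum = 455 mod 256 = 199 → d6 c7.
Outer input = (K'⊕opad) ∥ inner = 92 81 5c 5c 5c 5c ∥ d6 c7.
Outer hash (tag): even-index sum = 544 mod 256 = 32; odd-index sum = 512 mod 256 = 0 → 20 00.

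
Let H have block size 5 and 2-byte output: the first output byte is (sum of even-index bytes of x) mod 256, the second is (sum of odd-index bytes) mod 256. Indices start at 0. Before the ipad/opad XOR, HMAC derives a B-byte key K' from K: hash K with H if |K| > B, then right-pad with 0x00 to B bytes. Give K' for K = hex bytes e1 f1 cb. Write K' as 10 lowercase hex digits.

Key hex bytes e1 f1 cb is 3 bytes ≤ B = 5; zero-pad to 5 bytes: K' = e1 f1 cb 00 00.

e1f1cb0000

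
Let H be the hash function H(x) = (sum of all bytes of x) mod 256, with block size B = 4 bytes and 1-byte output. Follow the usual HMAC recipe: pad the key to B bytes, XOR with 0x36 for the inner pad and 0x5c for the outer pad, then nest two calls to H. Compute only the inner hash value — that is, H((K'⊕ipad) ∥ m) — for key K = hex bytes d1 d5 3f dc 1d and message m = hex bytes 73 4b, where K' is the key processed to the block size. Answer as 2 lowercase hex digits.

48

Key hex bytes d1 d5 3f dc 1d is 5 bytes > B = 4, so hash it first: H(key) = de, then zero-pad to 4 bytes: K' = de 00 00 00.
K' ⊕ ipad = e8 36 36 36.
Inner input = e8 36 36 36 ∥ 73 4b.
Inner hash: sum = 232+54+54+54+115+75 = 584; mod 256 = 72 → 48.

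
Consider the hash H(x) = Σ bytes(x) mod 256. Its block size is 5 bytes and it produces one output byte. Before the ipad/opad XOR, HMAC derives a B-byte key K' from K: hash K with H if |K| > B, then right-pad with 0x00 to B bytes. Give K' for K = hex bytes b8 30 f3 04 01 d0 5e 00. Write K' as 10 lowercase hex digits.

0e00000000

|K| = 8 > B = 5, so first hash the key.
H(K): sum = 184+48+243+4+1+208+94+0 = 782; mod 256 = 14 → 0e.
Zero-pad H(K) = 0e to 5 bytes: K' = 0e 00 00 00 00.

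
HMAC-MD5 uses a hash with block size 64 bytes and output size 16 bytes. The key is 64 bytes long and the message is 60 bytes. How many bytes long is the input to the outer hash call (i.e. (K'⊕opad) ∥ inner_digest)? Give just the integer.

Key is 64 ≤ 64 bytes, zero-padded: |K'| = 64.
Outer input = (K'⊕opad) ∥ H(inner) → 64 + 16 = 80 bytes.

80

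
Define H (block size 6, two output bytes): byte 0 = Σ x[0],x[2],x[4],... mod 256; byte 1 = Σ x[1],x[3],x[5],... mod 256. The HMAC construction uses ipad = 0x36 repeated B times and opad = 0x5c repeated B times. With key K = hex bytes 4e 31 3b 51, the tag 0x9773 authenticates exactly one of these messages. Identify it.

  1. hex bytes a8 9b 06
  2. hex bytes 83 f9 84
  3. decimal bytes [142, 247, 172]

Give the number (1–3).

Key hex bytes 4e 31 3b 51 is 4 bytes ≤ B = 6; zero-pad to 6 bytes: K' = 4e 31 3b 51 00 00.
K' ⊕ ipad = 78 07 0d 67 36 36; K' ⊕ opad = 12 6d 67 0d 5c 5c.
m1: inner = H(78 07 0d 67 36 36 a8 9b 06) = 69 3f; tag = H(12 6d 67 0d 5c 5c 69 3f) = 3e15
m2: inner = H(78 07 0d 67 36 36 83 f9 84) = c2 9d; tag = H(12 6d 67 0d 5c 5c c2 9d) = 9773 ← matches
m3: inner = H(78 07 0d 67 36 36 8e f7 ac) = f5 9b; tag = H(12 6d 67 0d 5c 5c f5 9b) = ca71

2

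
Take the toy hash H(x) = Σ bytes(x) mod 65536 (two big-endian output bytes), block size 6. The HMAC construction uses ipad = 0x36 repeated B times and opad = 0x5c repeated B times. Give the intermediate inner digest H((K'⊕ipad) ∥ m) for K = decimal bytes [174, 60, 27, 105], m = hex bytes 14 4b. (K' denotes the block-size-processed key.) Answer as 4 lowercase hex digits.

Key decimal bytes [174, 60, 27, 105] = ae 3c 1b 69 is 4 bytes ≤ B = 6; zero-pad to 6 bytes: K' = ae 3c 1b 69 00 00.
K' ⊕ ipad = 98 0a 2d 5f 36 36.
Inner input = 98 0a 2d 5f 36 36 ∥ 14 4b.
Inner hash: sum = 152+10+45+95+54+54+20+75 = 505 → 01 f9.

01f9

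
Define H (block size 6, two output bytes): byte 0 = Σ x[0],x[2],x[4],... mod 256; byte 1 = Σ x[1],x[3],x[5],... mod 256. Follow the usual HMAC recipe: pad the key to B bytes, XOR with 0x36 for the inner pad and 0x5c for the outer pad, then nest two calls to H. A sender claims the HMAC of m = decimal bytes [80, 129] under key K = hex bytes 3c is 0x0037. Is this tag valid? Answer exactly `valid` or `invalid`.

Key hex bytes 3c is 1 byte ≤ B = 6; zero-pad to 6 bytes: K' = 3c 00 00 00 00 00.
K' ⊕ ipad = 0a 36 36 36 36 36; K' ⊕ opad = 60 5c 5c 5c 5c 5c.
Inner hash: even-index sum = 198 mod 256 = 198; odd-index sum = 291 mod 256 = 35 → c6 23.
Outer hash (recomputed tag): even-index sum = 478 mod 256 = 222; odd-index sum = 311 mod 256 = 55 → de 37.
Recomputed tag = de37; claimed = 0037 → mismatch.

invalid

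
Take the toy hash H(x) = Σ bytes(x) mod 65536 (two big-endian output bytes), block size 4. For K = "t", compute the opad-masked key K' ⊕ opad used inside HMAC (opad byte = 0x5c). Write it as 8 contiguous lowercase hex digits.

285c5c5c

Key "t" = 74 is 1 byte ≤ B = 4; zero-pad to 4 bytes: K' = 74 00 00 00.
XOR each byte with 0x5c: 74⊕5c=28, 00⊕5c=5c, 00⊕5c=5c, 00⊕5c=5c.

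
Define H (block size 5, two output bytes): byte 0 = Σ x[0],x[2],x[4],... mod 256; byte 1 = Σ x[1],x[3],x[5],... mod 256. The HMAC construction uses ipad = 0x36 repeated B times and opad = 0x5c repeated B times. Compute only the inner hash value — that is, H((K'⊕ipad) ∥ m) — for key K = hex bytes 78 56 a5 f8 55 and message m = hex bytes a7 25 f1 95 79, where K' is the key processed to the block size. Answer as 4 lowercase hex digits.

fe3f

Key hex bytes 78 56 a5 f8 55 is exactly B = 5 bytes: K' = 78 56 a5 f8 55.
K' ⊕ ipad = 4e 60 93 ce 63.
Inner input = 4e 60 93 ce 63 ∥ a7 25 f1 95 79.
Inner hash: even-index sum = 510 mod 256 = 254; odd-index sum = 831 mod 256 = 63 → fe 3f.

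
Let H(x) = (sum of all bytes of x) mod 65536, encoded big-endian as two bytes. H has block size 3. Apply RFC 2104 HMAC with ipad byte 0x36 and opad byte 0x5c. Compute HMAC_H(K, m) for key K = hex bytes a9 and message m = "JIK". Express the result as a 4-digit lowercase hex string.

Key hex bytes a9 is 1 byte ≤ B = 3; zero-pad to 3 bytes: K' = a9 00 00.
K' ⊕ ipad = 9f 36 36.  K' ⊕ opad = f5 5c 5c.
Inner input = (K'⊕ipad) ∥ m = 9f 36 36 ∥ 4a 49 4b.
Inner hash: sum = 159+54+54+74+73+75 = 489 → 01 e9.
Outer input = (K'⊕opad) ∥ inner = f5 5c 5c ∥ 01 e9.
Outer hash (tag): sum = 245+92+92+1+233 = 663 → 02 97.

0297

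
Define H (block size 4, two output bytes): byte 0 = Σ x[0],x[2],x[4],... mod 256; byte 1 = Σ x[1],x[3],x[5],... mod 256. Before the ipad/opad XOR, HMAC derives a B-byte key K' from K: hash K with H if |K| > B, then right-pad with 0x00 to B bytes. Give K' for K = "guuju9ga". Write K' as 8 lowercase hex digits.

|K| = 8 > B = 4, so first hash the key.
H(K): even-index sum = 440 mod 256 = 184; odd-index sum = 377 mod 256 = 121 → b8 79.
Zero-pad H(K) = b8 79 to 4 bytes: K' = b8 79 00 00.

b8790000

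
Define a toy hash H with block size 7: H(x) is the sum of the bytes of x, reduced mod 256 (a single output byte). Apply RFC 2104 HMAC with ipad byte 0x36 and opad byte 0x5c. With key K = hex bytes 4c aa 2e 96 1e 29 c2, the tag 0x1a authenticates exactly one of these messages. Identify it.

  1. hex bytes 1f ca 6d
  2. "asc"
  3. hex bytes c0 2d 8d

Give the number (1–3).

Key hex bytes 4c aa 2e 96 1e 29 c2 is exactly B = 7 bytes: K' = 4c aa 2e 96 1e 29 c2.
K' ⊕ ipad = 7a 9c 18 a0 28 1f f4; K' ⊕ opad = 10 f6 72 ca 42 75 9e.
m1: inner = H(7a 9c 18 a0 28 1f f4 1f ca 6d) = 5f; tag = H(10 f6 72 ca 42 75 9e 5f) = f6
m2: inner = H(7a 9c 18 a0 28 1f f4 61 73 63) = 40; tag = H(10 f6 72 ca 42 75 9e 40) = d7
m3: inner = H(7a 9c 18 a0 28 1f f4 c0 2d 8d) = 83; tag = H(10 f6 72 ca 42 75 9e 83) = 1a ← matches

3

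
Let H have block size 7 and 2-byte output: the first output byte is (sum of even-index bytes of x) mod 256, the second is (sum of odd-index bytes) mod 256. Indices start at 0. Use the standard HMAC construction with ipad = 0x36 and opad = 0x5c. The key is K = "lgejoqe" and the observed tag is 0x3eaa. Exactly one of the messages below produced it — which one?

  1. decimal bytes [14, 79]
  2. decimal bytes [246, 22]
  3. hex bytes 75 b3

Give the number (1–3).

Key "lgejoqe" = 6c 67 65 6a 6f 71 65 is exactly B = 7 bytes: K' = 6c 67 65 6a 6f 71 65.
K' ⊕ ipad = 5a 51 53 5c 59 47 53; K' ⊕ opad = 30 3b 39 36 33 2d 39.
m1: inner = H(5a 51 53 5c 59 47 53 0e 4f) = a8 02; tag = H(30 3b 39 36 33 2d 39 a8 02) = d746
m2: inner = H(5a 51 53 5c 59 47 53 f6 16) = 6f ea; tag = H(30 3b 39 36 33 2d 39 6f ea) = bf0d
m3: inner = H(5a 51 53 5c 59 47 53 75 b3) = 0c 69; tag = H(30 3b 39 36 33 2d 39 0c 69) = 3eaa ← matches

3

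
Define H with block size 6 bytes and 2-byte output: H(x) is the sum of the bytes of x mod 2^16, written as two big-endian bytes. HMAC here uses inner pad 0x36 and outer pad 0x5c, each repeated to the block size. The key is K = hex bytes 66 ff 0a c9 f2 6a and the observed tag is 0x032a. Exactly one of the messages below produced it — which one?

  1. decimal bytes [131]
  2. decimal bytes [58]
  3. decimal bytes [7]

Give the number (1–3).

3

Key hex bytes 66 ff 0a c9 f2 6a is exactly B = 6 bytes: K' = 66 ff 0a c9 f2 6a.
K' ⊕ ipad = 50 c9 3c ff c4 5c; K' ⊕ opad = 3a a3 56 95 ae 36.
m1: inner = H(50 c9 3c ff c4 5c 83) = 03 f7; tag = H(3a a3 56 95 ae 36 03 f7) = 03a6
m2: inner = H(50 c9 3c ff c4 5c 3a) = 03 ae; tag = H(3a a3 56 95 ae 36 03 ae) = 035d
m3: inner = H(50 c9 3c ff c4 5c 07) = 03 7b; tag = H(3a a3 56 95 ae 36 03 7b) = 032a ← matches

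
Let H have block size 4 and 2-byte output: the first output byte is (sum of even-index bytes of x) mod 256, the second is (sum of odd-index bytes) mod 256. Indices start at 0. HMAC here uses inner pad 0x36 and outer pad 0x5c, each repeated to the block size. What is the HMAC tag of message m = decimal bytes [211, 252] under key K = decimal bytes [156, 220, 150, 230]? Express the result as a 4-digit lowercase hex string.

Key decimal bytes [156, 220, 150, 230] = 9c dc 96 e6 is exactly B = 4 bytes: K' = 9c dc 96 e6.
K' ⊕ ipad = aa ea a0 d0.  K' ⊕ opad = c0 80 ca ba.
Inner input = (K'⊕ipad) ∥ m = aa ea a0 d0 ∥ d3 fc.
Inner hash: even-index sum = 541 mod 256 = 29; odd-index sum = 694 mod 256 = 182 → 1d b6.
Outer input = (K'⊕opad) ∥ inner = c0 80 ca ba ∥ 1d b6.
Outer hash (tag): even-index sum = 423 mod 256 = 167; odd-index sum = 496 mod 256 = 240 → a7 f0.

a7f0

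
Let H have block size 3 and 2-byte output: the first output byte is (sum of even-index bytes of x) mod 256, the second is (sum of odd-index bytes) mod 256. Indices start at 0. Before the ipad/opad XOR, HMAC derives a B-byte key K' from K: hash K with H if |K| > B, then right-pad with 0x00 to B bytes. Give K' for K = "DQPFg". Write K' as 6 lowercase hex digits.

|K| = 5 > B = 3, so first hash the key.
H(K): even-index sum = 251 mod 256 = 251; odd-index sum = 151 mod 256 = 151 → fb 97.
Zero-pad H(K) = fb 97 to 3 bytes: K' = fb 97 00.

fb9700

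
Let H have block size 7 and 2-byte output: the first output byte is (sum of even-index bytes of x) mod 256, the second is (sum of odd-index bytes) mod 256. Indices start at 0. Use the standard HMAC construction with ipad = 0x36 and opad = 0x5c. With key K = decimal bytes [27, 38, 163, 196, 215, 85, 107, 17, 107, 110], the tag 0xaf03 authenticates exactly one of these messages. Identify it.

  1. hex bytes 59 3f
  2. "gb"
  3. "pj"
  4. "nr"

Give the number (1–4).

Key decimal bytes [27, 38, 163, 196, 215, 85, 107, 17, 107, 110] = 1b 26 a3 c4 d7 55 6b 11 6b 6e is 10 bytes > B = 7, so hash it first: H(key) = 6b be, then zero-pad to 7 bytes: K' = 6b be 00 00 00 00 00.
K' ⊕ ipad = 5d 88 36 36 36 36 36; K' ⊕ opad = 37 e2 5c 5c 5c 5c 5c.
m1: inner = H(5d 88 36 36 36 36 36 59 3f) = 3e 4d; tag = H(37 e2 5c 5c 5c 5c 5c 3e 4d) = 98d8
m2: inner = H(5d 88 36 36 36 36 36 67 62) = 61 5b; tag = H(37 e2 5c 5c 5c 5c 5c 61 5b) = a6fb
m3: inner = H(5d 88 36 36 36 36 36 70 6a) = 69 64; tag = H(37 e2 5c 5c 5c 5c 5c 69 64) = af03 ← matches
m4: inner = H(5d 88 36 36 36 36 36 6e 72) = 71 62; tag = H(37 e2 5c 5c 5c 5c 5c 71 62) = ad0b

3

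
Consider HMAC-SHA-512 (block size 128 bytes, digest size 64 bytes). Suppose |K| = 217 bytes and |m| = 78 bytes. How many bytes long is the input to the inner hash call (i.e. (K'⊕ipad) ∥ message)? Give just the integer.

206

Key is 217 > 128 bytes, so it is hashed to 64 bytes then zero-padded to 128: |K'| = 128.
Inner input = (K'⊕ipad) ∥ m → 128 + 78 = 206 bytes.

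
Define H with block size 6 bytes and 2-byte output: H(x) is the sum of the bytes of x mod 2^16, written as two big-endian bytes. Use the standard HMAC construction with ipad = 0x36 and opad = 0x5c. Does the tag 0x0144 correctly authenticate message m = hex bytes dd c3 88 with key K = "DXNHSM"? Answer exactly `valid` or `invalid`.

valid

Key "DXNHSM" = 44 58 4e 48 53 4d is exactly B = 6 bytes: K' = 44 58 4e 48 53 4d.
K' ⊕ ipad = 72 6e 78 7e 65 7b; K' ⊕ opad = 18 04 12 14 0f 11.
Inner hash: sum = 114+110+120+126+101+123+221+195+136 = 1246 → 04 de.
Outer hash (recomputed tag): sum = 24+4+18+20+15+17+4+222 = 324 → 01 44.
Recomputed tag = 0144; claimed = 0144 → match.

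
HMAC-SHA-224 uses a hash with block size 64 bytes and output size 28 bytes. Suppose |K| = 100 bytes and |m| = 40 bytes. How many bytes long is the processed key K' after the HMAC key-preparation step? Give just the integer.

Key is 100 > 64 bytes, so it is hashed to 28 bytes then zero-padded to 64: |K'| = 64.

64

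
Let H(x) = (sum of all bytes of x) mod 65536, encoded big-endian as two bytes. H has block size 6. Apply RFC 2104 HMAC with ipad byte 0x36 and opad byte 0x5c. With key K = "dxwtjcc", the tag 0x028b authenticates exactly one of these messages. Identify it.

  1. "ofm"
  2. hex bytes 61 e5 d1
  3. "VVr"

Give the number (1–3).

1

Key "dxwtjcc" = 64 78 77 74 6a 63 63 is 7 bytes > B = 6, so hash it first: H(key) = 02 f7, then zero-pad to 6 bytes: K' = 02 f7 00 00 00 00.
K' ⊕ ipad = 34 c1 36 36 36 36; K' ⊕ opad = 5e ab 5c 5c 5c 5c.
m1: inner = H(34 c1 36 36 36 36 6f 66 6d) = 03 0f; tag = H(5e ab 5c 5c 5c 5c 03 0f) = 028b ← matches
m2: inner = H(34 c1 36 36 36 36 61 e5 d1) = 03 e4; tag = H(5e ab 5c 5c 5c 5c 03 e4) = 0360
m3: inner = H(34 c1 36 36 36 36 56 56 72) = 02 eb; tag = H(5e ab 5c 5c 5c 5c 02 eb) = 0366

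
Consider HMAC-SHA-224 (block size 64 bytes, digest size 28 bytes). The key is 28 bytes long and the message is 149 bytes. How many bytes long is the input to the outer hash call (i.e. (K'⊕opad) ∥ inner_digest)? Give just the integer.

92

Key is 28 ≤ 64 bytes, zero-padded: |K'| = 64.
Outer input = (K'⊕opad) ∥ H(inner) → 64 + 28 = 92 bytes.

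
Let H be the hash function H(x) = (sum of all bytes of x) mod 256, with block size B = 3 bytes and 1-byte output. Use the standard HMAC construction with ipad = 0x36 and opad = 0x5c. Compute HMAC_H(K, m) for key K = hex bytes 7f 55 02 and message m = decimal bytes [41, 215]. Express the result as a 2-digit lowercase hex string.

6a

Key hex bytes 7f 55 02 is exactly B = 3 bytes: K' = 7f 55 02.
K' ⊕ ipad = 49 63 34.  K' ⊕ opad = 23 09 5e.
Inner input = (K'⊕ipad) ∥ m = 49 63 34 ∥ 29 d7.
Inner hash: sum = 73+99+52+41+215 = 480; mod 256 = 224 → e0.
Outer input = (K'⊕opad) ∥ inner = 23 09 5e ∥ e0.
Outer hash (tag): sum = 35+9+94+224 = 362; mod 256 = 106 → 6a.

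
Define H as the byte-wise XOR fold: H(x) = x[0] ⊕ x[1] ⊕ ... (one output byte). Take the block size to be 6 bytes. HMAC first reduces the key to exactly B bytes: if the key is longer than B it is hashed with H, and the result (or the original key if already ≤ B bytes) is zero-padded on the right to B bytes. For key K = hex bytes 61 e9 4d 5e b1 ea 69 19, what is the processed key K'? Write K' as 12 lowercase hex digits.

b00000000000

|K| = 8 > B = 6, so first hash the key.
H(K): XOR 61⊕e9⊕4d⊕5e⊕b1⊕ea⊕69⊕19 = b0.
Zero-pad H(K) = b0 to 6 bytes: K' = b0 00 00 00 00 00.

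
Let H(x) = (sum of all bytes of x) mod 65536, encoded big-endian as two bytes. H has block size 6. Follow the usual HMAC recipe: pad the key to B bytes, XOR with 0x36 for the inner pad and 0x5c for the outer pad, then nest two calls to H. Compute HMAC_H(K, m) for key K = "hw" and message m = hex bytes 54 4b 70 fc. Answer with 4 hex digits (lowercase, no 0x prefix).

0254

Key "hw" = 68 77 is 2 bytes ≤ B = 6; zero-pad to 6 bytes: K' = 68 77 00 00 00 00.
K' ⊕ ipad = 5e 41 36 36 36 36.  K' ⊕ opad = 34 2b 5c 5c 5c 5c.
Inner input = (K'⊕ipad) ∥ m = 5e 41 36 36 36 36 ∥ 54 4b 70 fc.
Inner hash: sum = 94+65+54+54+54+54+84+75+112+252 = 898 → 03 82.
Outer input = (K'⊕opad) ∥ inner = 34 2b 5c 5c 5c 5c ∥ 03 82.
Outer hash (tag): sum = 52+43+92+92+92+92+3+130 = 596 → 02 54.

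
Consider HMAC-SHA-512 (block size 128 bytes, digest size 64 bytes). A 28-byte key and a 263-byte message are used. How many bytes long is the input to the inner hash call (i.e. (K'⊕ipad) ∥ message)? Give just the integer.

391

Key is 28 ≤ 128 bytes, zero-padded: |K'| = 128.
Inner input = (K'⊕ipad) ∥ m → 128 + 263 = 391 bytes.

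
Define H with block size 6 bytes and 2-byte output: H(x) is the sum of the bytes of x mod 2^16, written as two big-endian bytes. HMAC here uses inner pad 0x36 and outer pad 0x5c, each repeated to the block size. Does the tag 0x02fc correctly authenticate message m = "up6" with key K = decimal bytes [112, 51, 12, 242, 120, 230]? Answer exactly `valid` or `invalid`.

Key decimal bytes [112, 51, 12, 242, 120, 230] = 70 33 0c f2 78 e6 is exactly B = 6 bytes: K' = 70 33 0c f2 78 e6.
K' ⊕ ipad = 46 05 3a c4 4e d0; K' ⊕ opad = 2c 6f 50 ae 24 ba.
Inner hash: sum = 70+5+58+196+78+208+117+112+54 = 898 → 03 82.
Outer hash (recomputed tag): sum = 44+111+80+174+36+186+3+130 = 764 → 02 fc.
Recomputed tag = 02fc; claimed = 02fc → match.

valid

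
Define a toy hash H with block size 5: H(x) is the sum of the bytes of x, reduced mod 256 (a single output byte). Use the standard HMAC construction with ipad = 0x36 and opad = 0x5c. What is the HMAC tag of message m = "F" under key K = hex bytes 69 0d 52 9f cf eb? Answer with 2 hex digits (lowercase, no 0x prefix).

22

Key hex bytes 69 0d 52 9f cf eb is 6 bytes > B = 5, so hash it first: H(key) = 21, then zero-pad to 5 bytes: K' = 21 00 00 00 00.
K' ⊕ ipad = 17 36 36 36 36.  K' ⊕ opad = 7d 5c 5c 5c 5c.
Inner input = (K'⊕ipad) ∥ m = 17 36 36 36 36 ∥ 46.
Inner hash: sum = 23+54+54+54+54+70 = 309; mod 256 = 53 → 35.
Outer input = (K'⊕opad) ∥ inner = 7d 5c 5c 5c 5c ∥ 35.
Outer hash (tag): sum = 125+92+92+92+92+53 = 546; mod 256 = 34 → 22.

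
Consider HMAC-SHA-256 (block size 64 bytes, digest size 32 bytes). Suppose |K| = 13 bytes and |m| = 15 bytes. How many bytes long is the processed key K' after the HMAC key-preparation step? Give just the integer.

Key is 13 ≤ 64 bytes, zero-padded: |K'| = 64.

64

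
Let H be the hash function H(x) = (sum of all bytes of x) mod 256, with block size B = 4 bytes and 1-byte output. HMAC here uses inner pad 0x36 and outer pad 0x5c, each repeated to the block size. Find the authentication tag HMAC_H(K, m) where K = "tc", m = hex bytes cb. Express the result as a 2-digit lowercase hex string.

ed

Key "tc" = 74 63 is 2 bytes ≤ B = 4; zero-pad to 4 bytes: K' = 74 63 00 00.
K' ⊕ ipad = 42 55 36 36.  K' ⊕ opad = 28 3f 5c 5c.
Inner input = (K'⊕ipad) ∥ m = 42 55 36 36 ∥ cb.
Inner hash: sum = 66+85+54+54+203 = 462; mod 256 = 206 → ce.
Outer input = (K'⊕opad) ∥ inner = 28 3f 5c 5c ∥ ce.
Outer hash (tag): sum = 40+63+92+92+206 = 493; mod 256 = 237 → ed.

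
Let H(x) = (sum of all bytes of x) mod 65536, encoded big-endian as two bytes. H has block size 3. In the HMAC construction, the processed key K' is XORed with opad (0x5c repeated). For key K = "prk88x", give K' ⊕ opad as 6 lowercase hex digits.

5e695c

Key "prk88x" = 70 72 6b 38 38 78 is 6 bytes > B = 3, so hash it first: H(key) = 02 35, then zero-pad to 3 bytes: K' = 02 35 00.
XOR each byte with 0x5c: 02⊕5c=5e, 35⊕5c=69, 00⊕5c=5c.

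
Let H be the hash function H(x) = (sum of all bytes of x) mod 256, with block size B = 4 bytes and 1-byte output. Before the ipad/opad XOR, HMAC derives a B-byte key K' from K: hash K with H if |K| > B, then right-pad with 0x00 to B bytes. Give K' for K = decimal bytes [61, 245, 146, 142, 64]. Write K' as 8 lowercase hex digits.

|K| = 5 > B = 4, so first hash the key.
H(K): sum = 61+245+146+142+64 = 658; mod 256 = 146 → 92.
Zero-pad H(K) = 92 to 4 bytes: K' = 92 00 00 00.

92000000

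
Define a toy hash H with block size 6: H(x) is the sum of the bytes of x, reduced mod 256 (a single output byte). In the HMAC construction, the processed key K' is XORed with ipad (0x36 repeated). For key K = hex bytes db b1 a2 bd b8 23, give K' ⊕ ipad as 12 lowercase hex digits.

Key hex bytes db b1 a2 bd b8 23 is exactly B = 6 bytes: K' = db b1 a2 bd b8 23.
XOR each byte with 0x36: db⊕36=ed, b1⊕36=87, a2⊕36=94, bd⊕36=8b, b8⊕36=8e, 23⊕36=15.

ed87948b8e15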